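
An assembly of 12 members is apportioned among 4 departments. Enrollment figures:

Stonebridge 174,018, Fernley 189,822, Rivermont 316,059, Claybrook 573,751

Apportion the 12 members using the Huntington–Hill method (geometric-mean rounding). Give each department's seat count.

Stonebridge 2, Fernley 2, Rivermont 3, Claybrook 5

With divisor 113901: modified quotas Stonebridge 1.528, Fernley 1.667, Rivermont 2.775, Claybrook 5.037.
Geometric-mean thresholds: Stonebridge √(1·2)=1.414, Fernley √(1·2)=1.414, Rivermont √(2·3)=2.449, Claybrook √(5·6)=5.477.
Each quota rounded against its threshold gives Stonebridge 2, Fernley 2, Rivermont 3, Claybrook 5 (total 12).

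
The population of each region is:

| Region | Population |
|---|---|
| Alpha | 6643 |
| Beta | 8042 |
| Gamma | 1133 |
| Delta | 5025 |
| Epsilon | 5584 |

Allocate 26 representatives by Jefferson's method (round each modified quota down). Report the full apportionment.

Standard divisor 26427/26 ≈ 1016.423; standard quotas: Alpha 6.536, Beta 7.912, Gamma 1.115, Delta 4.944, Epsilon 5.494.
Rounding down gives 6, 7, 1, 4, 5 = 23 seats, so the divisor must be adjusted.
With modified divisor 940: modified quotas Alpha 7.067, Beta 8.555, Gamma 1.205, Delta 5.346, Epsilon 5.940.
Rounding down: Alpha 7, Beta 8, Gamma 1, Delta 5, Epsilon 5 (total 26).

Alpha: 7, Beta: 8, Gamma: 1, Delta: 5, Epsilon: 5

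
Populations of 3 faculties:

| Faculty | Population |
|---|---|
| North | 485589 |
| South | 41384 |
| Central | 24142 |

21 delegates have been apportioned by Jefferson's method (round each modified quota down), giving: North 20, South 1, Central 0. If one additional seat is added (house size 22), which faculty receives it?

Central

Priority for the next seat is population ÷ (current seats + 1).
Priorities: North 23123.286, South 20692.000, Central 24142.000.
Highest priority: Central.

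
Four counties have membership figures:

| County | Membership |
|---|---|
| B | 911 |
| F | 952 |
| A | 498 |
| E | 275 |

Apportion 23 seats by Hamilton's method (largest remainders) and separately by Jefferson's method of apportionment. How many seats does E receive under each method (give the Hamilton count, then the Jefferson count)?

Hamilton: B 8, F 8, A 4, E 3.
Jefferson: B 8, F 9, A 4, E 2.
E gets 3 under Hamilton and 2 under Jefferson.

3 and 2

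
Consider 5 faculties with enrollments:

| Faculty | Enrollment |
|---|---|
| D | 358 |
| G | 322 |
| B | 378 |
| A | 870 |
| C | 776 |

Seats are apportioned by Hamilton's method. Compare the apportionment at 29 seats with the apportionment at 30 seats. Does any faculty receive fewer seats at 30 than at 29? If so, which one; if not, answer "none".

At 29 seats: D 4, G 4, B 4, A 9, C 8.
At 30 seats: D 4, G 3, B 4, A 10, C 9.
G drops from 4 to 3.

G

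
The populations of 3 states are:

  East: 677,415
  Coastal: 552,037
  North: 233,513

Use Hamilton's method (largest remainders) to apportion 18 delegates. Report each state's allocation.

The standard divisor is 1462965/18 ≈ 81275.833.
Standard quotas: East 8.3348, Coastal 6.7921, North 2.8731.
Lower quotas: East 8, Coastal 6, North 2 (sum 16, leaving 2 seats).
Remainders in descending order: North 0.8731, Coastal 0.7921, East 0.3348.
The surplus seats go to North, Coastal.

East=8; Coastal=7; North=3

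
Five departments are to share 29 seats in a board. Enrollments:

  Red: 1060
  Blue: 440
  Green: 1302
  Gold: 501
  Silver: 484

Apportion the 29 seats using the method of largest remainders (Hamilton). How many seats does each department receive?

Red: 8; Blue: 3; Green: 10; Gold: 4; Silver: 4

Total 3787; standard divisor 3787/29 ≈ 130.586.
Standard quotas: Red 8.117, Blue 3.369, Green 9.970, Gold 3.837, Silver 3.706.
Lower quotas: Red 8, Blue 3, Green 9, Gold 3, Silver 3 (sum 26, leaving 3 seats).
Remainders in descending order: Green 0.970, Gold 0.837, Silver 0.706, Blue 0.369, Red 0.117.
Largest remainders: Green, Gold, Silver receive the extra seats.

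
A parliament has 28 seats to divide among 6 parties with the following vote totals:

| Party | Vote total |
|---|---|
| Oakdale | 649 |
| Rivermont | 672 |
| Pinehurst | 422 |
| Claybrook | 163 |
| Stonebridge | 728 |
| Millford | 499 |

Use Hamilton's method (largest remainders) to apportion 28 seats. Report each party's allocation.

Standard divisor: 3133 ÷ 28 ≈ 111.893.
Standard quotas: Oakdale 5.800, Rivermont 6.006, Pinehurst 3.771, Claybrook 1.457, Stonebridge 6.506, Millford 4.460.
Lower quotas: Oakdale 5, Rivermont 6, Pinehurst 3, Claybrook 1, Stonebridge 6, Millford 4 (sum 25, leaving 3 seats).
Remainders in descending order: Oakdale 0.800, Pinehurst 0.771, Stonebridge 0.506, Millford 0.460, Claybrook 0.457, Rivermont 0.006.
Largest remainders: Oakdale, Pinehurst, Stonebridge receive the extra seats.

Oakdale=6, Rivermont=6, Pinehurst=4, Claybrook=1, Stonebridge=7, Millford=4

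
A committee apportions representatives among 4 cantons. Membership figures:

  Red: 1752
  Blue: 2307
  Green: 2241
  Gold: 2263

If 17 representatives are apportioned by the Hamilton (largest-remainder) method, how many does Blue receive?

5

Standard divisor: 8563 ÷ 17 ≈ 503.706.
Standard quotas: Red 3.478, Blue 4.580, Green 4.449, Gold 4.493.
Lower quotas: Red 3, Blue 4, Green 4, Gold 4 (sum 15, leaving 2 seats).
Remainders in descending order: Blue 0.580, Gold 0.493, Red 0.478, Green 0.449.
The surplus seats go to Blue, Gold.
Blue receives 5.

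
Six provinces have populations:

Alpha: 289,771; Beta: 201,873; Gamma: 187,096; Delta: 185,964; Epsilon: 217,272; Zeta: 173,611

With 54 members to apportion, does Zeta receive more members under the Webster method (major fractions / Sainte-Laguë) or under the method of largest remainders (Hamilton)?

Hamilton

Webster: Alpha 13, Beta 9, Gamma 8, Delta 8, Epsilon 9, Zeta 7.
Hamilton: Alpha 12, Beta 9, Gamma 8, Delta 8, Epsilon 9, Zeta 8.
Zeta gets 7 under Webster and 8 under Hamilton.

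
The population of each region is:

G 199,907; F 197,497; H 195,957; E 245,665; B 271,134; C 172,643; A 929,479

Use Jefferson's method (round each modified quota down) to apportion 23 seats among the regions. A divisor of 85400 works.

With modified divisor 85400: modified quotas G 2.341, F 2.313, H 2.295, E 2.877, B 3.175, C 2.022, A 10.884.
Rounding down: G 2, F 2, H 2, E 2, B 3, C 2, A 10 (total 23).

G 2; F 2; H 2; E 2; B 3; C 2; A 10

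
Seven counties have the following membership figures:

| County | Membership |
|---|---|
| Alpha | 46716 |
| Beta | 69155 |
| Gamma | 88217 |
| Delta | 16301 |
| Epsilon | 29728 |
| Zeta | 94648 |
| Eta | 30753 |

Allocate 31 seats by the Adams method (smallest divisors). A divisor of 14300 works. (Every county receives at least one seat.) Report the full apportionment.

Alpha 4; Beta 5; Gamma 7; Delta 2; Epsilon 3; Zeta 7; Eta 3

With modified divisor 14300: modified quotas Alpha 3.267, Beta 4.836, Gamma 6.169, Delta 1.140, Epsilon 2.079, Zeta 6.619, Eta 2.151.
Rounding up: Alpha 4, Beta 5, Gamma 7, Delta 2, Epsilon 3, Zeta 7, Eta 3 (total 31).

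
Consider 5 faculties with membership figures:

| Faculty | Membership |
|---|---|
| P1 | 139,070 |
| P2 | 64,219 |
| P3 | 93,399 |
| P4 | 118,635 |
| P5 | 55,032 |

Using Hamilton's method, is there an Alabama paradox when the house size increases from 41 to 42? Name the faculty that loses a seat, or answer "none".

none

At 41 seats: P1 12, P2 6, P3 8, P4 10, P5 5.
At 42 seats: P1 12, P2 6, P3 8, P4 11, P5 5.
No faculty's allocation decreased.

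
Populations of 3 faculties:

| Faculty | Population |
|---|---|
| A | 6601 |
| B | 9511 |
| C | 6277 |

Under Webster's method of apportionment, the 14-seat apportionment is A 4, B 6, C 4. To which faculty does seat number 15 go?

Priority for the next seat is population ÷ (current seats + 0.5).
Priorities: A 1466.889, B 1463.231, C 1394.889.
Highest priority: A.

A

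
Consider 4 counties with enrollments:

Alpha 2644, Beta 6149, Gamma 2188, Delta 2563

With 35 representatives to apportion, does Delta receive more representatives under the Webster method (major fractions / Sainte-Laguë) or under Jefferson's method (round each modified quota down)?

Jefferson

Webster: Alpha 7, Beta 16, Gamma 6, Delta 6.
Jefferson: Alpha 7, Beta 16, Gamma 5, Delta 7.
Delta gets 6 under Webster and 7 under Jefferson.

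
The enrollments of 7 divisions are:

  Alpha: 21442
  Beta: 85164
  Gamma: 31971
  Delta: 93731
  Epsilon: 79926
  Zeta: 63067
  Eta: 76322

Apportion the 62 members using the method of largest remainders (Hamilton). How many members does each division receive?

Alpha 3; Beta 12; Gamma 4; Delta 13; Epsilon 11; Zeta 9; Eta 10

Total 451623; standard divisor 451623/62 ≈ 7284.242.
Standard quotas: Alpha 2.9436, Beta 11.6915, Gamma 4.3891, Delta 12.8676, Epsilon 10.9725, Zeta 8.6580, Eta 10.4777.
Lower quotas: Alpha 2, Beta 11, Gamma 4, Delta 12, Epsilon 10, Zeta 8, Eta 10 (sum 57, leaving 5 seats).
Remainders in descending order: Epsilon 0.9725, Alpha 0.9436, Delta 0.8676, Beta 0.6915, Zeta 0.6580, Eta 0.4777, Gamma 0.3891.
The surplus seats go to Epsilon, Alpha, Delta, Beta, Zeta.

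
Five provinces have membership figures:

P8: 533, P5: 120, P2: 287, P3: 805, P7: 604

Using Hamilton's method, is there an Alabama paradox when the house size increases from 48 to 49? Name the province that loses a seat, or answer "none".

P5

At 48 seats: P8 11, P5 3, P2 6, P3 16, P7 12.
At 49 seats: P8 11, P5 2, P2 6, P3 17, P7 13.
P5 drops from 3 to 2.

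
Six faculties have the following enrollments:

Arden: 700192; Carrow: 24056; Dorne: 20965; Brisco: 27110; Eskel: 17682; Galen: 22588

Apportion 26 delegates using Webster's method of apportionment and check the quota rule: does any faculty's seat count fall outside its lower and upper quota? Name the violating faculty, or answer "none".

Arden

Standard quotas: Arden 22.404, Carrow 0.770, Dorne 0.671, Brisco 0.867, Eskel 0.566, Galen 0.723.
Webster allocation: Arden 21, Carrow 1, Dorne 1, Brisco 1, Eskel 1, Galen 1.
Arden has quota 22.404 (lower 22, upper 23) but receives 21 — outside the quota interval.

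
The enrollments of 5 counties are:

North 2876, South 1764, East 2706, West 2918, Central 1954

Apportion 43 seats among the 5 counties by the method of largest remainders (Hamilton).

Total 12218; standard divisor 12218/43 ≈ 284.14.
Standard quotas: North 10.122, South 6.208, East 9.523, West 10.270, Central 6.877.
Lower quotas: North 10, South 6, East 9, West 10, Central 6 (sum 41, leaving 2 seats).
Remainders in descending order: Central 0.877, East 0.523, West 0.270, South 0.208, North 0.122.
The surplus seats go to Central, East.

North=10, South=6, East=10, West=10, Central=7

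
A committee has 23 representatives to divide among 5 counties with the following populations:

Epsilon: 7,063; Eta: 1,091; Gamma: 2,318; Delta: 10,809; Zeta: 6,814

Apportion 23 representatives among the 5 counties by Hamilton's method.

Epsilon 6, Eta 1, Gamma 2, Delta 9, Zeta 5

Total 28095; standard divisor 28095/23 ≈ 1221.522.
Standard quotas: Epsilon 5.7821, Eta 0.8931, Gamma 1.8976, Delta 8.8488, Zeta 5.5783.
Lower quotas: Epsilon 5, Eta 0, Gamma 1, Delta 8, Zeta 5 (sum 19, leaving 4 seats).
Remainders in descending order: Gamma 0.8976, Eta 0.8931, Delta 0.8488, Epsilon 0.7821, Zeta 0.5783.
The surplus seats go to Gamma, Eta, Delta, Epsilon.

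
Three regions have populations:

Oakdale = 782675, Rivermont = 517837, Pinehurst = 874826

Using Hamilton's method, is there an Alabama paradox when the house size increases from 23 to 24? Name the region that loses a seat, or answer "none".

At 23 seats: Oakdale 8, Rivermont 6, Pinehurst 9.
At 24 seats: Oakdale 8, Rivermont 6, Pinehurst 10.
No region's allocation decreased.

none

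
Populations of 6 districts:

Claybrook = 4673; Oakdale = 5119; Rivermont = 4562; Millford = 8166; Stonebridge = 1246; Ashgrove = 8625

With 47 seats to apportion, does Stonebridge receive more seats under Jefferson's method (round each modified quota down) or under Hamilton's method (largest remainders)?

Hamilton

Jefferson: Claybrook 7, Oakdale 7, Rivermont 7, Millford 12, Stonebridge 1, Ashgrove 13.
Hamilton: Claybrook 7, Oakdale 7, Rivermont 7, Millford 12, Stonebridge 2, Ashgrove 12.
Stonebridge gets 1 under Jefferson and 2 under Hamilton.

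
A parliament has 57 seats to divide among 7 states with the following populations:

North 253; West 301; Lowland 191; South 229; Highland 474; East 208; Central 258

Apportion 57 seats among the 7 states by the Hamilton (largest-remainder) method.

Standard divisor: 1914 ÷ 57 ≈ 33.579.
Standard quotas: North 7.534, West 8.964, Lowland 5.688, South 6.820, Highland 14.116, East 6.194, Central 7.683.
Lower quotas: North 7, West 8, Lowland 5, South 6, Highland 14, East 6, Central 7 (sum 53, leaving 4 seats).
Remainders in descending order: West 0.964, South 0.820, Lowland 0.688, Central 0.683, North 0.534, East 0.194, Highland 0.116.
The surplus seats go to West, South, Lowland, Central.

North: 7; West: 9; Lowland: 6; South: 7; Highland: 14; East: 6; Central: 8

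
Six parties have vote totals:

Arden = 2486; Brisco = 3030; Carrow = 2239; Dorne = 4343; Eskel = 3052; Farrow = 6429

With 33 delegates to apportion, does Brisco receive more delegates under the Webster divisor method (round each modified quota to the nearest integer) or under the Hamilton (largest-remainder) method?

Webster

Webster: Arden 4, Brisco 5, Carrow 3, Dorne 6, Eskel 5, Farrow 10.
Hamilton: Arden 4, Brisco 4, Carrow 3, Dorne 7, Eskel 5, Farrow 10.
Brisco gets 5 under Webster and 4 under Hamilton.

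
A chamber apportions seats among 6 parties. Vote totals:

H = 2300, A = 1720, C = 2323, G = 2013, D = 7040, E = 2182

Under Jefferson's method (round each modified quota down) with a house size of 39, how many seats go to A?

4

Standard divisor 17578/39 ≈ 450.718; standard quotas: H 5.103, A 3.816, C 5.154, G 4.466, D 15.620, E 4.841.
Rounding down gives 5, 3, 5, 4, 15, 4 = 36 seats, so the divisor must be adjusted.
With modified divisor 420: modified quotas H 5.476, A 4.095, C 5.531, G 4.793, D 16.762, E 5.195.
Rounding down: H 5, A 4, C 5, G 4, D 16, E 5 (total 39).
A receives 4.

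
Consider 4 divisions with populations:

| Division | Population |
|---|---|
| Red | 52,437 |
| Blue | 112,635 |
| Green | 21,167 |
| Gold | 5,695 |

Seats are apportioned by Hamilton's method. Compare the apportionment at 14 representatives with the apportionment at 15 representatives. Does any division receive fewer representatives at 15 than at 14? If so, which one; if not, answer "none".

At 14 seats: Red 4, Blue 8, Green 2, Gold 0.
At 15 seats: Red 4, Blue 9, Green 2, Gold 0.
No division's allocation decreased.

none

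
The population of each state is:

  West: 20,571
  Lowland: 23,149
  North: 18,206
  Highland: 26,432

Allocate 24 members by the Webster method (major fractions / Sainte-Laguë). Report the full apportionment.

West: 6, Lowland: 6, North: 5, Highland: 7

Standard divisor 88358/24 ≈ 3681.583; standard quotas: West 5.588, Lowland 6.288, North 4.945, Highland 7.180.
Rounding to the nearest integer gives West 6, Lowland 6, North 5, Highland 7 — total 24, matching the house size, so no adjustment is needed.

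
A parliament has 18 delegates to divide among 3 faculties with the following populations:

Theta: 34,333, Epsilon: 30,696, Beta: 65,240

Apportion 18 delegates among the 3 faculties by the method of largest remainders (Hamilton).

The standard divisor is 130269/18 ≈ 7237.167.
Standard quotas: Theta 4.7440, Epsilon 4.2414, Beta 9.0146.
Lower quotas: Theta 4, Epsilon 4, Beta 9 (sum 17, leaving 1 seat).
Remainders in descending order: Theta 0.7440, Epsilon 0.2414, Beta 0.0146.
Largest remainder: Theta receives the extra seat.

Theta 5; Epsilon 4; Beta 9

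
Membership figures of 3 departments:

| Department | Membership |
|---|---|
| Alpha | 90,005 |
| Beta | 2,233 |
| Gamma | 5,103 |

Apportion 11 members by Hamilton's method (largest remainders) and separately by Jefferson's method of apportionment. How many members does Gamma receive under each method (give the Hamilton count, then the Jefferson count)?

Hamilton: Alpha 10, Beta 0, Gamma 1.
Jefferson: Alpha 11, Beta 0, Gamma 0.
Gamma gets 1 under Hamilton and 0 under Jefferson.

1 and 0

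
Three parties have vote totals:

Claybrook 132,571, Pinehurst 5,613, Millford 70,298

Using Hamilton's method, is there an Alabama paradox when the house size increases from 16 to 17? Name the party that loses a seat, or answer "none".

At 16 seats: Claybrook 10, Pinehurst 1, Millford 5.
At 17 seats: Claybrook 11, Pinehurst 0, Millford 6.
Pinehurst drops from 1 to 0.

Pinehurst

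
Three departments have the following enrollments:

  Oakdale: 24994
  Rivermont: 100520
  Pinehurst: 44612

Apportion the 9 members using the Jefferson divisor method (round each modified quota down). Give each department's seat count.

Standard divisor 170126/9 ≈ 18902.889; standard quotas: Oakdale 1.322, Rivermont 5.318, Pinehurst 2.360.
Rounding down gives 1, 5, 2 = 8 seats, so the divisor must be adjusted.
With modified divisor 15800: modified quotas Oakdale 1.582, Rivermont 6.362, Pinehurst 2.824.
Rounding down: Oakdale 1, Rivermont 6, Pinehurst 2 (total 9).

Oakdale=1, Rivermont=6, Pinehurst=2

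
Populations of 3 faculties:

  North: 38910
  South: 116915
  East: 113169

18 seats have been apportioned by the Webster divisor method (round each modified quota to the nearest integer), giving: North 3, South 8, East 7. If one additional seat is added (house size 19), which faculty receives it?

East

Priority for the next seat is population ÷ (current seats + 0.5).
Priorities: North 11117.143, South 13754.706, East 15089.200.
Highest priority: East.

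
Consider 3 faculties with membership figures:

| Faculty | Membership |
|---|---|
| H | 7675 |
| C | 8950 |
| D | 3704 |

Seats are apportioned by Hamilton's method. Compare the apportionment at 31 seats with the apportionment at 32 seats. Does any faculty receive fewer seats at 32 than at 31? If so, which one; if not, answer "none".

none

At 31 seats: H 12, C 13, D 6.
At 32 seats: H 12, C 14, D 6.
No faculty's allocation decreased.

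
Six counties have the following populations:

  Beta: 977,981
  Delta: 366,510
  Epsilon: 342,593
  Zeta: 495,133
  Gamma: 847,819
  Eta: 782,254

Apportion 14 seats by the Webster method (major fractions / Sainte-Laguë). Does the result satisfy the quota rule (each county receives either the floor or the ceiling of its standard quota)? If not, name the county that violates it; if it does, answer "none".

Standard quotas: Beta 3.591, Delta 1.346, Epsilon 1.258, Zeta 1.818, Gamma 3.113, Eta 2.873.
Webster allocation: Beta 4, Delta 1, Epsilon 1, Zeta 2, Gamma 3, Eta 3.
Every allocation lies between the lower and upper quota.

none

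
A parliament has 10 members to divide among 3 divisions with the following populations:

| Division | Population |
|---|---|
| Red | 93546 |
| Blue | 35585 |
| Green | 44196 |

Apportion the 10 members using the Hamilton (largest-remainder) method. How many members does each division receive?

Red 5, Blue 2, Green 3

The standard divisor is 173327/10 ≈ 17332.7.
Standard quotas: Red 5.3971, Blue 2.0531, Green 2.5499.
Lower quotas: Red 5, Blue 2, Green 2 (sum 9, leaving 1 seat).
Remainders in descending order: Green 0.5499, Red 0.3971, Blue 0.0531.
The surplus seat goes to Green.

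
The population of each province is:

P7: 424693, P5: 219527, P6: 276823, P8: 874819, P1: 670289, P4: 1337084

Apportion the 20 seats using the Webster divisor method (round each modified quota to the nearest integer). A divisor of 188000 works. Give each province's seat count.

With modified divisor 188000: modified quotas P7 2.259, P5 1.168, P6 1.472, P8 4.653, P1 3.565, P4 7.112.
Rounding to the nearest integer: P7 2, P5 1, P6 1, P8 5, P1 4, P4 7 (total 20).

P7 2, P5 1, P6 1, P8 5, P1 4, P4 7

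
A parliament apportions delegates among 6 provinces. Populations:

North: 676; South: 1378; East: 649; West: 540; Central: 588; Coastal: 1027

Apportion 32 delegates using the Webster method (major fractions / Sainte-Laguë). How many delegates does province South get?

Standard divisor 4858/32 ≈ 151.812; standard quotas: North 4.453, South 9.077, East 4.275, West 3.557, Central 3.873, Coastal 6.765.
Rounding to the nearest integer gives North 4, South 9, East 4, West 4, Central 4, Coastal 7 — total 32, matching the house size, so no adjustment is needed.
South receives 9.

9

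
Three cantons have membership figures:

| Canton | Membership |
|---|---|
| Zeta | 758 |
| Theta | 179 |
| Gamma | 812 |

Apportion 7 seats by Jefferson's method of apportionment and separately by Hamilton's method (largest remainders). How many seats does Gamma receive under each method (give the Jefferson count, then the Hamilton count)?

Jefferson: Zeta 3, Theta 0, Gamma 4.
Hamilton: Zeta 3, Theta 1, Gamma 3.
Gamma gets 4 under Jefferson and 3 under Hamilton.

4 and 3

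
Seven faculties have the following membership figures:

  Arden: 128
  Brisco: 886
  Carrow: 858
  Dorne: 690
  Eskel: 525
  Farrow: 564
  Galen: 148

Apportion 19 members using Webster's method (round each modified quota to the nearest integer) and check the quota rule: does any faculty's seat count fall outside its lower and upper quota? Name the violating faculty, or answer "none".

none

Standard quotas: Arden 0.640, Brisco 4.431, Carrow 4.291, Dorne 3.451, Eskel 2.626, Farrow 2.821, Galen 0.740.
Webster allocation: Arden 1, Brisco 4, Carrow 4, Dorne 3, Eskel 3, Farrow 3, Galen 1.
Every allocation lies between the lower and upper quota.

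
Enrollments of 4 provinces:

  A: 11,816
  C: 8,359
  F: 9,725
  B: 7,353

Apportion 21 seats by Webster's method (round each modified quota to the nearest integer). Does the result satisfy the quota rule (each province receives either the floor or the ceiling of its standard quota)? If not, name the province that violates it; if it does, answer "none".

none

Standard quotas: A 6.661, C 4.712, F 5.482, B 4.145.
Webster allocation: A 7, C 5, F 5, B 4.
Every allocation lies between the lower and upper quota.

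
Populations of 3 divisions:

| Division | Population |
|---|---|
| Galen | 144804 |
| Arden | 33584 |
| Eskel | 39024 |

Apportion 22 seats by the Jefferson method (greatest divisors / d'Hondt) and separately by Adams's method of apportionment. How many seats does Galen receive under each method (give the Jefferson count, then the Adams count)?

Jefferson: Galen 15, Arden 3, Eskel 4.
Adams: Galen 14, Arden 4, Eskel 4.
Galen gets 15 under Jefferson and 14 under Adams.

15 and 14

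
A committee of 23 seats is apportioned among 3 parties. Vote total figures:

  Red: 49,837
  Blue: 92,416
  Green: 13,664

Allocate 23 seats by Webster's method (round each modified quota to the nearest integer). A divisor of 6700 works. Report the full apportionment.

Red 7, Blue 14, Green 2

With modified divisor 6700: modified quotas Red 7.438, Blue 13.793, Green 2.039.
Rounding to the nearest integer: Red 7, Blue 14, Green 2 (total 23).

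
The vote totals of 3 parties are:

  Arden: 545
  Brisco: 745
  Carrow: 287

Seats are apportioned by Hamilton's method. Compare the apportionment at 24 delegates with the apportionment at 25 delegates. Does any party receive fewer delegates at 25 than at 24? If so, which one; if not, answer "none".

Carrow

At 24 seats: Arden 8, Brisco 11, Carrow 5.
At 25 seats: Arden 9, Brisco 12, Carrow 4.
Carrow drops from 5 to 4.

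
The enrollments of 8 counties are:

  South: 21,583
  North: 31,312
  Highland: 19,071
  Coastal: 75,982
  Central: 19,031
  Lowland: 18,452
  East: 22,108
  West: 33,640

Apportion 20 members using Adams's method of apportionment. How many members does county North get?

2

Standard divisor 241179/20 ≈ 12058.95; standard quotas: South 1.790, North 2.597, Highland 1.581, Coastal 6.301, Central 1.578, Lowland 1.530, East 1.833, West 2.790.
Rounding up gives 2, 3, 2, 7, 2, 2, 2, 3 = 23 seats, so the divisor must be adjusted.
With modified divisor 16200: modified quotas South 1.332, North 1.933, Highland 1.177, Coastal 4.690, Central 1.175, Lowland 1.139, East 1.365, West 2.077.
Rounding up: South 2, North 2, Highland 2, Coastal 5, Central 2, Lowland 2, East 2, West 3 (total 20).
North receives 2.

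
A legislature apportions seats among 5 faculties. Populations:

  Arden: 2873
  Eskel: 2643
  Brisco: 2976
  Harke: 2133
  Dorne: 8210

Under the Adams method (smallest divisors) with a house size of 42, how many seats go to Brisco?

7

Standard divisor 18835/42 ≈ 448.452; standard quotas: Arden 6.406, Eskel 5.894, Brisco 6.636, Harke 4.756, Dorne 18.307.
Rounding up gives 7, 6, 7, 5, 19 = 44 seats, so the divisor must be adjusted.
With modified divisor 481: modified quotas Arden 5.973, Eskel 5.495, Brisco 6.187, Harke 4.435, Dorne 17.069.
Rounding up: Arden 6, Eskel 6, Brisco 7, Harke 5, Dorne 18 (total 42).
Brisco receives 7.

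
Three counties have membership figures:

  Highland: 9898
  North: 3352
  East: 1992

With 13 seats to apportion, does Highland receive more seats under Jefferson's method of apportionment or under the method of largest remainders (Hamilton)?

Jefferson: Highland 9, North 3, East 1.
Hamilton: Highland 8, North 3, East 2.
Highland gets 9 under Jefferson and 8 under Hamilton.

Jefferson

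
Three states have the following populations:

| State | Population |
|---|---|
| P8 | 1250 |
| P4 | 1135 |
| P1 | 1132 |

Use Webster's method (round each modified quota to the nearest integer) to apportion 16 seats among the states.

P8 6, P4 5, P1 5

Standard divisor 3517/16 ≈ 219.812; standard quotas: P8 5.687, P4 5.163, P1 5.150.
Rounding to the nearest integer gives P8 6, P4 5, P1 5 — total 16, matching the house size, so no adjustment is needed.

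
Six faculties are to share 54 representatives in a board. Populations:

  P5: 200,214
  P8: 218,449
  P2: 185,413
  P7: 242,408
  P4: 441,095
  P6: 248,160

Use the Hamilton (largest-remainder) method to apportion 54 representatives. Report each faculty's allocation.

P5=7, P8=8, P2=6, P7=9, P4=15, P6=9

Total 1535739; standard divisor 1535739/54 ≈ 28439.611.
Standard quotas: P5 7.0400, P8 7.6812, P2 6.5195, P7 8.5236, P4 15.5099, P6 8.7259.
Lower quotas: P5 7, P8 7, P2 6, P7 8, P4 15, P6 8 (sum 51, leaving 3 seats).
Remainders in descending order: P6 0.7259, P8 0.6812, P7 0.5236, P2 0.5195, P4 0.5099, P5 0.0400.
Largest remainders: P6, P8, P7 receive the extra seats.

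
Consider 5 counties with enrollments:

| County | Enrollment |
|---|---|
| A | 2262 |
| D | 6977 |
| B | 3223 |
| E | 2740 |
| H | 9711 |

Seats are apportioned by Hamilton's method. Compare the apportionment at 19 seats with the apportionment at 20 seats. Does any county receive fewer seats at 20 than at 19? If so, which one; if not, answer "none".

B

At 19 seats: A 2, D 5, B 3, E 2, H 7.
At 20 seats: A 2, D 6, B 2, E 2, H 8.
B drops from 3 to 2.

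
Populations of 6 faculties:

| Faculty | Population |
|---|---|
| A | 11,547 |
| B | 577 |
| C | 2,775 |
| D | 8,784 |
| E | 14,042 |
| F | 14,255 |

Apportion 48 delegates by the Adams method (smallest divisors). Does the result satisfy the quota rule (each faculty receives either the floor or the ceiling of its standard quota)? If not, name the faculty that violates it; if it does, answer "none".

Standard quotas: A 10.663, B 0.533, C 2.563, D 8.111, E 12.967, F 13.164.
Adams allocation: A 10, B 1, C 3, D 8, E 13, F 13.
Every allocation lies between the lower and upper quota.

none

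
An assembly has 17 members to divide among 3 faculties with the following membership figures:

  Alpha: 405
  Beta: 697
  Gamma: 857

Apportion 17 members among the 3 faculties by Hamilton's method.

Alpha=4; Beta=6; Gamma=7

Standard divisor: 1959 ÷ 17 ≈ 115.235.
Standard quotas: Alpha 3.515, Beta 6.048, Gamma 7.437.
Lower quotas: Alpha 3, Beta 6, Gamma 7 (sum 16, leaving 1 seat).
Remainders in descending order: Alpha 0.515, Gamma 0.437, Beta 0.048.
The surplus seat goes to Alpha.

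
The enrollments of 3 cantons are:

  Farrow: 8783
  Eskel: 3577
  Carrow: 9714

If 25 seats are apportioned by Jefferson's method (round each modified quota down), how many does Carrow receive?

Standard divisor 22074/25 ≈ 882.96; standard quotas: Farrow 9.947, Eskel 4.051, Carrow 11.002.
Rounding down gives 9, 4, 11 = 24 seats, so the divisor must be adjusted.
With modified divisor 840: modified quotas Farrow 10.456, Eskel 4.258, Carrow 11.564.
Rounding down: Farrow 10, Eskel 4, Carrow 11 (total 25).
Carrow receives 11.

11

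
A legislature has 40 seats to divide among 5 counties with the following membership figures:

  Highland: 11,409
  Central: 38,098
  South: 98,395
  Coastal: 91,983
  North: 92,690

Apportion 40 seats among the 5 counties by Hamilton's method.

The standard divisor is 332575/40 ≈ 8314.375.
Standard quotas: Highland 1.3722, Central 4.5822, South 11.8343, Coastal 11.0631, North 11.1482.
Lower quotas: Highland 1, Central 4, South 11, Coastal 11, North 11 (sum 38, leaving 2 seats).
Remainders in descending order: South 0.8343, Central 0.5822, Highland 0.3722, North 0.1482, Coastal 0.0631.
The surplus seats go to South, Central.

Highland 1, Central 5, South 12, Coastal 11, North 11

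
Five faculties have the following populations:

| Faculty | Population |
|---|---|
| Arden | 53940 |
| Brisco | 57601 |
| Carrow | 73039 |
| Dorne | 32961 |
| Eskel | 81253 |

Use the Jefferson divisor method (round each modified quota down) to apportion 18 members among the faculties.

Standard divisor 298794/18 ≈ 16599.667; standard quotas: Arden 3.249, Brisco 3.470, Carrow 4.400, Dorne 1.986, Eskel 4.895.
Rounding down gives 3, 3, 4, 1, 4 = 15 seats, so the divisor must be adjusted.
With modified divisor 14500: modified quotas Arden 3.720, Brisco 3.972, Carrow 5.037, Dorne 2.273, Eskel 5.604.
Rounding down: Arden 3, Brisco 3, Carrow 5, Dorne 2, Eskel 5 (total 18).

Arden 3; Brisco 3; Carrow 5; Dorne 2; Eskel 5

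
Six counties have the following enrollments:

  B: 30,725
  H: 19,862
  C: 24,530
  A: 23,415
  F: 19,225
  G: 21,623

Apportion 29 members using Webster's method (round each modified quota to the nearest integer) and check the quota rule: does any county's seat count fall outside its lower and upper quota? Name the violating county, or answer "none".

none

Standard quotas: B 6.393, H 4.133, C 5.104, A 4.872, F 4.000, G 4.499.
Webster allocation: B 6, H 4, C 5, A 5, F 4, G 5.
Every allocation lies between the lower and upper quota.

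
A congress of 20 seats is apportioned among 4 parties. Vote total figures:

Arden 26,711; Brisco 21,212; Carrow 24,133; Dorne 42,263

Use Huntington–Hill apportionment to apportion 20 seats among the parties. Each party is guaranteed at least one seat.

With divisor 5810: modified quotas Arden 4.597, Brisco 3.651, Carrow 4.154, Dorne 7.274.
Geometric-mean thresholds: Arden √(4·5)=4.472, Brisco √(3·4)=3.464, Carrow √(4·5)=4.472, Dorne √(7·8)=7.483.
Each quota rounded against its threshold gives Arden 5, Brisco 4, Carrow 4, Dorne 7 (total 20).

Arden: 5, Brisco: 4, Carrow: 4, Dorne: 7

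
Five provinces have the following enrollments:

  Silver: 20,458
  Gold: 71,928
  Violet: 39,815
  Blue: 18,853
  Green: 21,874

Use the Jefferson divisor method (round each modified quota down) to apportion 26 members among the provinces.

Silver 3; Gold 11; Violet 6; Blue 3; Green 3

Standard divisor 172928/26 ≈ 6651.077; standard quotas: Silver 3.076, Gold 10.814, Violet 5.986, Blue 2.835, Green 3.289.
Rounding down gives 3, 10, 5, 2, 3 = 23 seats, so the divisor must be adjusted.
With modified divisor 6100: modified quotas Silver 3.354, Gold 11.791, Violet 6.527, Blue 3.091, Green 3.586.
Rounding down: Silver 3, Gold 11, Violet 6, Blue 3, Green 3 (total 26).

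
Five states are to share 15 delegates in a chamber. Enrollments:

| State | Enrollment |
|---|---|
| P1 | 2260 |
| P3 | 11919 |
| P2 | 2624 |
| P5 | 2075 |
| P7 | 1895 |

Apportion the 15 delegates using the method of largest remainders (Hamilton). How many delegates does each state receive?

P1 2; P3 9; P2 2; P5 1; P7 1

Total 20773; standard divisor 20773/15 ≈ 1384.867.
Standard quotas: P1 1.6319, P3 8.6066, P2 1.8948, P5 1.4983, P7 1.3684.
Lower quotas: P1 1, P3 8, P2 1, P5 1, P7 1 (sum 12, leaving 3 seats).
Remainders in descending order: P2 0.8948, P1 0.6319, P3 0.6066, P5 0.4983, P7 0.3684.
The surplus seats go to P2, P1, P3.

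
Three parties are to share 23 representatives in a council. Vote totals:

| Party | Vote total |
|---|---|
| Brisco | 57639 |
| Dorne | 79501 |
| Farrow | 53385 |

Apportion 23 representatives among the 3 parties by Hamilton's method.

Brisco: 7, Dorne: 10, Farrow: 6

Total 190525; standard divisor 190525/23 ≈ 8283.696.
Standard quotas: Brisco 6.9581, Dorne 9.5973, Farrow 6.4446.
Lower quotas: Brisco 6, Dorne 9, Farrow 6 (sum 21, leaving 2 seats).
Remainders in descending order: Brisco 0.9581, Dorne 0.5973, Farrow 0.4446.
The surplus seats go to Brisco, Dorne.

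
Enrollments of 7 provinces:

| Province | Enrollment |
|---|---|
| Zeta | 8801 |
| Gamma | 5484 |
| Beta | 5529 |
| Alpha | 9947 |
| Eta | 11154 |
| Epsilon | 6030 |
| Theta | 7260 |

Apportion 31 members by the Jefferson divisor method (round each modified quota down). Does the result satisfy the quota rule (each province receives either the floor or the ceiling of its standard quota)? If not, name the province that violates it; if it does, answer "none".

Standard quotas: Zeta 5.033, Gamma 3.136, Beta 3.162, Alpha 5.689, Eta 6.379, Epsilon 3.449, Theta 4.152.
Jefferson allocation: Zeta 5, Gamma 3, Beta 3, Alpha 6, Eta 7, Epsilon 3, Theta 4.
Every allocation lies between the lower and upper quota.

none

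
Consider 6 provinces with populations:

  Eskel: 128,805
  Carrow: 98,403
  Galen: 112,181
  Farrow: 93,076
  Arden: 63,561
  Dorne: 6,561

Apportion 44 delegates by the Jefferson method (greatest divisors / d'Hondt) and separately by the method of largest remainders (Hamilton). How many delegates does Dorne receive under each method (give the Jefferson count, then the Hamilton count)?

Jefferson: Eskel 12, Carrow 9, Galen 10, Farrow 8, Arden 5, Dorne 0.
Hamilton: Eskel 11, Carrow 9, Galen 10, Farrow 8, Arden 5, Dorne 1.
Dorne gets 0 under Jefferson and 1 under Hamilton.

0 and 1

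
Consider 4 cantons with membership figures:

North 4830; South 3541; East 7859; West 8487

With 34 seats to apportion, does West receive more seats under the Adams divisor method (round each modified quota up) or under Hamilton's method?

Adams: North 7, South 5, East 11, West 11.
Hamilton: North 6, South 5, East 11, West 12.
West gets 11 under Adams and 12 under Hamilton.

Hamilton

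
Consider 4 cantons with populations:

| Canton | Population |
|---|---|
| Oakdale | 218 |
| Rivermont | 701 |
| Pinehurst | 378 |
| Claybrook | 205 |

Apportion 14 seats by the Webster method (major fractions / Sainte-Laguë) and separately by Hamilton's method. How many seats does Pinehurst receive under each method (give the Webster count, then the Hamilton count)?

4 and 3

Webster: Oakdale 2, Rivermont 6, Pinehurst 4, Claybrook 2.
Hamilton: Oakdale 2, Rivermont 7, Pinehurst 3, Claybrook 2.
Pinehurst gets 4 under Webster and 3 under Hamilton.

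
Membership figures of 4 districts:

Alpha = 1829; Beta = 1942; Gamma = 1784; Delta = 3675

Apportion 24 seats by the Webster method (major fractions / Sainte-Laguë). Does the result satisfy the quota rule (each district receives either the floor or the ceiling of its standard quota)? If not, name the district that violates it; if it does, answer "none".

none

Standard quotas: Alpha 4.756, Beta 5.050, Gamma 4.639, Delta 9.556.
Webster allocation: Alpha 5, Beta 5, Gamma 5, Delta 9.
Every allocation lies between the lower and upper quota.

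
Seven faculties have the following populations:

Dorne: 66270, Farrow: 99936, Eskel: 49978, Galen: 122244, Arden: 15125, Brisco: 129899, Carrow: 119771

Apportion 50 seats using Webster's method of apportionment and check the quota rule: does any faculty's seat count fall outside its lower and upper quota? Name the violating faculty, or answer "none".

none

Standard quotas: Dorne 5.493, Farrow 8.284, Eskel 4.143, Galen 10.133, Arden 1.254, Brisco 10.767, Carrow 9.928.
Webster allocation: Dorne 6, Farrow 8, Eskel 4, Galen 10, Arden 1, Brisco 11, Carrow 10.
Every allocation lies between the lower and upper quota.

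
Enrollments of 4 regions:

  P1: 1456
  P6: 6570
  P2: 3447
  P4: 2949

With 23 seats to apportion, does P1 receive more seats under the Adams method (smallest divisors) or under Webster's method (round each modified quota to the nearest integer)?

Adams: P1 3, P6 10, P2 5, P4 5.
Webster: P1 2, P6 10, P2 6, P4 5.
P1 gets 3 under Adams and 2 under Webster.

Adams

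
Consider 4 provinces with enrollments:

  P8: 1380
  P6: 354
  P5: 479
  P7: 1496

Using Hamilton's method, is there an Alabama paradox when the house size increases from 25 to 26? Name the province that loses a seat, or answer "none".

At 25 seats: P8 9, P6 3, P5 3, P7 10.
At 26 seats: P8 10, P6 2, P5 3, P7 11.
P6 drops from 3 to 2.

P6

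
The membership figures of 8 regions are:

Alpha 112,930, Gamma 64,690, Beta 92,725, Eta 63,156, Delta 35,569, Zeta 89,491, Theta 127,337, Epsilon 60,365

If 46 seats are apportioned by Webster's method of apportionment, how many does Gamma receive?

Standard divisor 646263/46 ≈ 14049.196; standard quotas: Alpha 8.038, Gamma 4.605, Beta 6.600, Eta 4.495, Delta 2.532, Zeta 6.370, Theta 9.064, Epsilon 4.297.
Rounding to the nearest integer gives Alpha 8, Gamma 5, Beta 7, Eta 4, Delta 3, Zeta 6, Theta 9, Epsilon 4 — total 46, matching the house size, so no adjustment is needed.
Gamma receives 5.

5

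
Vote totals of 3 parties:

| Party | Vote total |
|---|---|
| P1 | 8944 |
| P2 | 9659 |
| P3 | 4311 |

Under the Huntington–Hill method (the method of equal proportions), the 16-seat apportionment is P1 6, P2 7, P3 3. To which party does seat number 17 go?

Priority for the next seat is population ÷ (√(s·(s+1))).
Priorities: P1 1380.089, P2 1290.738, P3 1244.479.
Highest priority: P1.

P1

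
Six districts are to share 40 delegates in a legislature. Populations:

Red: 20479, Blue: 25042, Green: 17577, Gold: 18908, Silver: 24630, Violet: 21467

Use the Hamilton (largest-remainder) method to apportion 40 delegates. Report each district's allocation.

Red 6, Blue 8, Green 5, Gold 6, Silver 8, Violet 7

The standard divisor is 128103/40 ≈ 3202.575.
Standard quotas: Red 6.3945, Blue 7.8193, Green 5.4884, Gold 5.9040, Silver 7.6907, Violet 6.7030.
Lower quotas: Red 6, Blue 7, Green 5, Gold 5, Silver 7, Violet 6 (sum 36, leaving 4 seats).
Remainders in descending order: Gold 0.9040, Blue 0.8193, Violet 0.7030, Silver 0.6907, Green 0.4884, Red 0.3945.
The surplus seats go to Gold, Blue, Violet, Silver.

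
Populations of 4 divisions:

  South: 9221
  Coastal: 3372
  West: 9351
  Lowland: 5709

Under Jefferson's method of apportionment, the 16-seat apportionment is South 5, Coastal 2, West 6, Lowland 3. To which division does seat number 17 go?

Priority for the next seat is population ÷ (current seats + 1).
Priorities: South 1536.833, Coastal 1124.000, West 1335.857, Lowland 1427.250.
Highest priority: South.

South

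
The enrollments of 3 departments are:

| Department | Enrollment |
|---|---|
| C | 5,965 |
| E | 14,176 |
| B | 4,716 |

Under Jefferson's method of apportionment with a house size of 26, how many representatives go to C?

Standard divisor 24857/26 ≈ 956.038; standard quotas: C 6.239, E 14.828, B 4.933.
Rounding down gives 6, 14, 4 = 24 seats, so the divisor must be adjusted.
With modified divisor 900: modified quotas C 6.628, E 15.751, B 5.240.
Rounding down: C 6, E 15, B 5 (total 26).
C receives 6.

6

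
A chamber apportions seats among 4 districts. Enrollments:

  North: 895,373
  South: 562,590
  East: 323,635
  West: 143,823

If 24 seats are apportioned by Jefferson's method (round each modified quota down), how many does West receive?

Standard divisor 1925421/24 ≈ 80225.875; standard quotas: North 11.161, South 7.013, East 4.034, West 1.793.
Rounding down gives 11, 7, 4, 1 = 23 seats, so the divisor must be adjusted.
With modified divisor 73300: modified quotas North 12.215, South 7.675, East 4.415, West 1.962.
Rounding down: North 12, South 7, East 4, West 1 (total 24).
West receives 1.

1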